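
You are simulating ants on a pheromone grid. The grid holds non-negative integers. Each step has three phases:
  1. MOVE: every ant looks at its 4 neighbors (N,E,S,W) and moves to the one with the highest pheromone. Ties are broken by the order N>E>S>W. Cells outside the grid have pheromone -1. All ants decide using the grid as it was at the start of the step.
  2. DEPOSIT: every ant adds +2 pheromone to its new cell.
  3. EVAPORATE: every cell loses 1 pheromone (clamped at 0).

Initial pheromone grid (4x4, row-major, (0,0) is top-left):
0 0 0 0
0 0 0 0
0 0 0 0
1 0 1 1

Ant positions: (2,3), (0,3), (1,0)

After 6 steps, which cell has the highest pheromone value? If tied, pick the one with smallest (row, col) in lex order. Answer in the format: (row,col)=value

Step 1: ant0:(2,3)->S->(3,3) | ant1:(0,3)->S->(1,3) | ant2:(1,0)->N->(0,0)
  grid max=2 at (3,3)
Step 2: ant0:(3,3)->N->(2,3) | ant1:(1,3)->N->(0,3) | ant2:(0,0)->E->(0,1)
  grid max=1 at (0,1)
Step 3: ant0:(2,3)->S->(3,3) | ant1:(0,3)->S->(1,3) | ant2:(0,1)->E->(0,2)
  grid max=2 at (3,3)
Step 4: ant0:(3,3)->N->(2,3) | ant1:(1,3)->N->(0,3) | ant2:(0,2)->E->(0,3)
  grid max=3 at (0,3)
Step 5: ant0:(2,3)->S->(3,3) | ant1:(0,3)->S->(1,3) | ant2:(0,3)->S->(1,3)
  grid max=3 at (1,3)
Step 6: ant0:(3,3)->N->(2,3) | ant1:(1,3)->N->(0,3) | ant2:(1,3)->N->(0,3)
  grid max=5 at (0,3)
Final grid:
  0 0 0 5
  0 0 0 2
  0 0 0 1
  0 0 0 1
Max pheromone 5 at (0,3)

Answer: (0,3)=5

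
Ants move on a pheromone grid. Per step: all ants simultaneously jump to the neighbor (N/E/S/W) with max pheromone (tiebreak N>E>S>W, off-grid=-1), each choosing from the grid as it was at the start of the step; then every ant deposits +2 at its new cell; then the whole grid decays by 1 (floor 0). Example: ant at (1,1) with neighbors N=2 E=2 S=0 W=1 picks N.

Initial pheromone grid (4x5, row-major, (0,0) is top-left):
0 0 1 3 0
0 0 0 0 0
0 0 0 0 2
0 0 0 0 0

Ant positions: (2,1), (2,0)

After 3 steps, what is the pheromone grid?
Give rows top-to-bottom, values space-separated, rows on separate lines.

After step 1: ants at (1,1),(1,0)
  0 0 0 2 0
  1 1 0 0 0
  0 0 0 0 1
  0 0 0 0 0
After step 2: ants at (1,0),(1,1)
  0 0 0 1 0
  2 2 0 0 0
  0 0 0 0 0
  0 0 0 0 0
After step 3: ants at (1,1),(1,0)
  0 0 0 0 0
  3 3 0 0 0
  0 0 0 0 0
  0 0 0 0 0

0 0 0 0 0
3 3 0 0 0
0 0 0 0 0
0 0 0 0 0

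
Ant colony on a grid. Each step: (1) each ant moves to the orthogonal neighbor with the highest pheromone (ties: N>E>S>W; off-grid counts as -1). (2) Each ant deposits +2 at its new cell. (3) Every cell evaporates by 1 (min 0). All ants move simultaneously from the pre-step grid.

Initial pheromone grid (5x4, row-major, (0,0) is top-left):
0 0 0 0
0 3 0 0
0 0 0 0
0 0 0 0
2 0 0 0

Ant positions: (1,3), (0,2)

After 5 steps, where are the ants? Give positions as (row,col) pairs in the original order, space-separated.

Step 1: ant0:(1,3)->N->(0,3) | ant1:(0,2)->E->(0,3)
  grid max=3 at (0,3)
Step 2: ant0:(0,3)->S->(1,3) | ant1:(0,3)->S->(1,3)
  grid max=3 at (1,3)
Step 3: ant0:(1,3)->N->(0,3) | ant1:(1,3)->N->(0,3)
  grid max=5 at (0,3)
Step 4: ant0:(0,3)->S->(1,3) | ant1:(0,3)->S->(1,3)
  grid max=5 at (1,3)
Step 5: ant0:(1,3)->N->(0,3) | ant1:(1,3)->N->(0,3)
  grid max=7 at (0,3)

(0,3) (0,3)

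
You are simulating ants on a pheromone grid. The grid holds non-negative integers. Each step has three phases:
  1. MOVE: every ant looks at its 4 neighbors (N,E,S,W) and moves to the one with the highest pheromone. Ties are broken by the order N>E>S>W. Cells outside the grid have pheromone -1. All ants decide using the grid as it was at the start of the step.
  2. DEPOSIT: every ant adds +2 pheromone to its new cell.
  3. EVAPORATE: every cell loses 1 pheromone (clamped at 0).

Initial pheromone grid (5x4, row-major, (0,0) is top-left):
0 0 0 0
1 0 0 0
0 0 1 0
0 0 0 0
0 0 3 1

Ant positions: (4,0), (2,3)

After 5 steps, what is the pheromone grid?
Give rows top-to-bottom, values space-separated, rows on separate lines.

After step 1: ants at (3,0),(2,2)
  0 0 0 0
  0 0 0 0
  0 0 2 0
  1 0 0 0
  0 0 2 0
After step 2: ants at (2,0),(1,2)
  0 0 0 0
  0 0 1 0
  1 0 1 0
  0 0 0 0
  0 0 1 0
After step 3: ants at (1,0),(2,2)
  0 0 0 0
  1 0 0 0
  0 0 2 0
  0 0 0 0
  0 0 0 0
After step 4: ants at (0,0),(1,2)
  1 0 0 0
  0 0 1 0
  0 0 1 0
  0 0 0 0
  0 0 0 0
After step 5: ants at (0,1),(2,2)
  0 1 0 0
  0 0 0 0
  0 0 2 0
  0 0 0 0
  0 0 0 0

0 1 0 0
0 0 0 0
0 0 2 0
0 0 0 0
0 0 0 0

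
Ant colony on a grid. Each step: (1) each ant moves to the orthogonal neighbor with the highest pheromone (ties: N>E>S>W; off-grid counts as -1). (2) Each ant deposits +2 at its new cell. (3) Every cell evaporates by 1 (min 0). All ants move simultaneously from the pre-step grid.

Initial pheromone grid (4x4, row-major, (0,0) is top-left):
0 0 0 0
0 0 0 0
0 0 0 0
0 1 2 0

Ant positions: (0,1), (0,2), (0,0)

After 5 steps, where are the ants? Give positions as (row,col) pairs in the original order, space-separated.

Step 1: ant0:(0,1)->E->(0,2) | ant1:(0,2)->E->(0,3) | ant2:(0,0)->E->(0,1)
  grid max=1 at (0,1)
Step 2: ant0:(0,2)->E->(0,3) | ant1:(0,3)->W->(0,2) | ant2:(0,1)->E->(0,2)
  grid max=4 at (0,2)
Step 3: ant0:(0,3)->W->(0,2) | ant1:(0,2)->E->(0,3) | ant2:(0,2)->E->(0,3)
  grid max=5 at (0,2)
Step 4: ant0:(0,2)->E->(0,3) | ant1:(0,3)->W->(0,2) | ant2:(0,3)->W->(0,2)
  grid max=8 at (0,2)
Step 5: ant0:(0,3)->W->(0,2) | ant1:(0,2)->E->(0,3) | ant2:(0,2)->E->(0,3)
  grid max=9 at (0,2)

(0,2) (0,3) (0,3)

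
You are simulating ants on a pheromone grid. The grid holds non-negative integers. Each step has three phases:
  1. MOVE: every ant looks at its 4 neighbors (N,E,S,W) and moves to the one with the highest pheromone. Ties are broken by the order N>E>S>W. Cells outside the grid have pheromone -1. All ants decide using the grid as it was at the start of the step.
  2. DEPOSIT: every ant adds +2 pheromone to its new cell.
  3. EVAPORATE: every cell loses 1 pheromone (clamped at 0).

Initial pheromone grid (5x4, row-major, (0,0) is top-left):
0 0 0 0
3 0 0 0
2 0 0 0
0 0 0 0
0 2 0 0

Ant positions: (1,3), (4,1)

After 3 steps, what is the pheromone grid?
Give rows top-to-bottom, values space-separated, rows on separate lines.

After step 1: ants at (0,3),(3,1)
  0 0 0 1
  2 0 0 0
  1 0 0 0
  0 1 0 0
  0 1 0 0
After step 2: ants at (1,3),(4,1)
  0 0 0 0
  1 0 0 1
  0 0 0 0
  0 0 0 0
  0 2 0 0
After step 3: ants at (0,3),(3,1)
  0 0 0 1
  0 0 0 0
  0 0 0 0
  0 1 0 0
  0 1 0 0

0 0 0 1
0 0 0 0
0 0 0 0
0 1 0 0
0 1 0 0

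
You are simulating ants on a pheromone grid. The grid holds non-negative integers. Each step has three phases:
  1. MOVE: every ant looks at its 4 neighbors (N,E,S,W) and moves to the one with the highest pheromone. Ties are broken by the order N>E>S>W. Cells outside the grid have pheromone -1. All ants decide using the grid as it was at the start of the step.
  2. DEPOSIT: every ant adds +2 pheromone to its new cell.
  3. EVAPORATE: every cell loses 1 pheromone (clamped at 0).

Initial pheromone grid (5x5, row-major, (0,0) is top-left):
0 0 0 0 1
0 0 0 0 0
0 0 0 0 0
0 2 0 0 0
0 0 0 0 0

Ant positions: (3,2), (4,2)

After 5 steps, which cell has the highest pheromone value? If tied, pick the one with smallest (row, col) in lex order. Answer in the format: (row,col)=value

Step 1: ant0:(3,2)->W->(3,1) | ant1:(4,2)->N->(3,2)
  grid max=3 at (3,1)
Step 2: ant0:(3,1)->E->(3,2) | ant1:(3,2)->W->(3,1)
  grid max=4 at (3,1)
Step 3: ant0:(3,2)->W->(3,1) | ant1:(3,1)->E->(3,2)
  grid max=5 at (3,1)
Step 4: ant0:(3,1)->E->(3,2) | ant1:(3,2)->W->(3,1)
  grid max=6 at (3,1)
Step 5: ant0:(3,2)->W->(3,1) | ant1:(3,1)->E->(3,2)
  grid max=7 at (3,1)
Final grid:
  0 0 0 0 0
  0 0 0 0 0
  0 0 0 0 0
  0 7 5 0 0
  0 0 0 0 0
Max pheromone 7 at (3,1)

Answer: (3,1)=7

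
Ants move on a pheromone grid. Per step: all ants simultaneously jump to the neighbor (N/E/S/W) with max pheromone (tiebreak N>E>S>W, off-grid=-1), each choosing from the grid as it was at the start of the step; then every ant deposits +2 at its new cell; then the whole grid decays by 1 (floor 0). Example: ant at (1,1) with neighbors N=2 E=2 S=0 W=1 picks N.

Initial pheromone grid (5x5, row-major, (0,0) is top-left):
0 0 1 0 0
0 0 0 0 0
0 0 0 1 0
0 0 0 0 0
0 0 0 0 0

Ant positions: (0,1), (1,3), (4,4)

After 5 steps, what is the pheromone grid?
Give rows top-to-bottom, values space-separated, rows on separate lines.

After step 1: ants at (0,2),(2,3),(3,4)
  0 0 2 0 0
  0 0 0 0 0
  0 0 0 2 0
  0 0 0 0 1
  0 0 0 0 0
After step 2: ants at (0,3),(1,3),(2,4)
  0 0 1 1 0
  0 0 0 1 0
  0 0 0 1 1
  0 0 0 0 0
  0 0 0 0 0
After step 3: ants at (1,3),(0,3),(2,3)
  0 0 0 2 0
  0 0 0 2 0
  0 0 0 2 0
  0 0 0 0 0
  0 0 0 0 0
After step 4: ants at (0,3),(1,3),(1,3)
  0 0 0 3 0
  0 0 0 5 0
  0 0 0 1 0
  0 0 0 0 0
  0 0 0 0 0
After step 5: ants at (1,3),(0,3),(0,3)
  0 0 0 6 0
  0 0 0 6 0
  0 0 0 0 0
  0 0 0 0 0
  0 0 0 0 0

0 0 0 6 0
0 0 0 6 0
0 0 0 0 0
0 0 0 0 0
0 0 0 0 0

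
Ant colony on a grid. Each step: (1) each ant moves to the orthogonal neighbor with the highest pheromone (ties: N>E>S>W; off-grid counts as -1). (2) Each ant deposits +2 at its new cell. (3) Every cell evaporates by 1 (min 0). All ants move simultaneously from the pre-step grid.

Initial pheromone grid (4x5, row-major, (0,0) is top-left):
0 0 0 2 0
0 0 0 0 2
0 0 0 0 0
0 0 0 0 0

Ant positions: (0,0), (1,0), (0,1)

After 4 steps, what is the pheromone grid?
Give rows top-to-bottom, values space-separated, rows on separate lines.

After step 1: ants at (0,1),(0,0),(0,2)
  1 1 1 1 0
  0 0 0 0 1
  0 0 0 0 0
  0 0 0 0 0
After step 2: ants at (0,2),(0,1),(0,3)
  0 2 2 2 0
  0 0 0 0 0
  0 0 0 0 0
  0 0 0 0 0
After step 3: ants at (0,3),(0,2),(0,2)
  0 1 5 3 0
  0 0 0 0 0
  0 0 0 0 0
  0 0 0 0 0
After step 4: ants at (0,2),(0,3),(0,3)
  0 0 6 6 0
  0 0 0 0 0
  0 0 0 0 0
  0 0 0 0 0

0 0 6 6 0
0 0 0 0 0
0 0 0 0 0
0 0 0 0 0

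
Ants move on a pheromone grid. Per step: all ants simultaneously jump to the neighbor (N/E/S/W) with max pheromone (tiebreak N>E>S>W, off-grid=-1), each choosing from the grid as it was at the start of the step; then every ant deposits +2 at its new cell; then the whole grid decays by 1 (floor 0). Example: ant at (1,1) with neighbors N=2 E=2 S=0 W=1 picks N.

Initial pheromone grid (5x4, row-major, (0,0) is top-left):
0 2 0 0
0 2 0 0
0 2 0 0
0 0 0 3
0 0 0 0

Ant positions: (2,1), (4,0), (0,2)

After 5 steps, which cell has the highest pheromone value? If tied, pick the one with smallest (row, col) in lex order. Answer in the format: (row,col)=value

Step 1: ant0:(2,1)->N->(1,1) | ant1:(4,0)->N->(3,0) | ant2:(0,2)->W->(0,1)
  grid max=3 at (0,1)
Step 2: ant0:(1,1)->N->(0,1) | ant1:(3,0)->N->(2,0) | ant2:(0,1)->S->(1,1)
  grid max=4 at (0,1)
Step 3: ant0:(0,1)->S->(1,1) | ant1:(2,0)->N->(1,0) | ant2:(1,1)->N->(0,1)
  grid max=5 at (0,1)
Step 4: ant0:(1,1)->N->(0,1) | ant1:(1,0)->E->(1,1) | ant2:(0,1)->S->(1,1)
  grid max=8 at (1,1)
Step 5: ant0:(0,1)->S->(1,1) | ant1:(1,1)->N->(0,1) | ant2:(1,1)->N->(0,1)
  grid max=9 at (0,1)
Final grid:
  0 9 0 0
  0 9 0 0
  0 0 0 0
  0 0 0 0
  0 0 0 0
Max pheromone 9 at (0,1)

Answer: (0,1)=9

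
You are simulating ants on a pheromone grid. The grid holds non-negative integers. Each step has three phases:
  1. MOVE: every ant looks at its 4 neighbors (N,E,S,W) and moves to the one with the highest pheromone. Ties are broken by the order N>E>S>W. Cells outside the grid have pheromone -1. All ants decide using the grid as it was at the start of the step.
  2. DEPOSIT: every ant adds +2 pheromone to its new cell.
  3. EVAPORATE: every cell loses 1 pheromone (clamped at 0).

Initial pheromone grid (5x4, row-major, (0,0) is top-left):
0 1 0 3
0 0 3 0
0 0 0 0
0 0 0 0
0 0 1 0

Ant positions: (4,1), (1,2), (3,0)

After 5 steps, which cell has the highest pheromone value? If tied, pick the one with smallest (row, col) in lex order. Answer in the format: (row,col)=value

Answer: (0,3)=2

Derivation:
Step 1: ant0:(4,1)->E->(4,2) | ant1:(1,2)->N->(0,2) | ant2:(3,0)->N->(2,0)
  grid max=2 at (0,3)
Step 2: ant0:(4,2)->N->(3,2) | ant1:(0,2)->E->(0,3) | ant2:(2,0)->N->(1,0)
  grid max=3 at (0,3)
Step 3: ant0:(3,2)->S->(4,2) | ant1:(0,3)->S->(1,3) | ant2:(1,0)->N->(0,0)
  grid max=2 at (0,3)
Step 4: ant0:(4,2)->N->(3,2) | ant1:(1,3)->N->(0,3) | ant2:(0,0)->E->(0,1)
  grid max=3 at (0,3)
Step 5: ant0:(3,2)->S->(4,2) | ant1:(0,3)->S->(1,3) | ant2:(0,1)->E->(0,2)
  grid max=2 at (0,3)
Final grid:
  0 0 1 2
  0 0 0 1
  0 0 0 0
  0 0 0 0
  0 0 2 0
Max pheromone 2 at (0,3)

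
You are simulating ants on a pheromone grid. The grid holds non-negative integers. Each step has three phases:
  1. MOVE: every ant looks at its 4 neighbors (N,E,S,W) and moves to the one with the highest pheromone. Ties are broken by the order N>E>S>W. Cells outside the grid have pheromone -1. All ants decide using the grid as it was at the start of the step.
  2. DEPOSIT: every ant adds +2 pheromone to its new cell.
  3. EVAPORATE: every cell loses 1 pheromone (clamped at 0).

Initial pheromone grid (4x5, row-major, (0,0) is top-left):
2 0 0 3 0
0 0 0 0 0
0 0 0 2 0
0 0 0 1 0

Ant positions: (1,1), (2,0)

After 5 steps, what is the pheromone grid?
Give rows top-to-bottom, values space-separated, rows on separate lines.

After step 1: ants at (0,1),(1,0)
  1 1 0 2 0
  1 0 0 0 0
  0 0 0 1 0
  0 0 0 0 0
After step 2: ants at (0,0),(0,0)
  4 0 0 1 0
  0 0 0 0 0
  0 0 0 0 0
  0 0 0 0 0
After step 3: ants at (0,1),(0,1)
  3 3 0 0 0
  0 0 0 0 0
  0 0 0 0 0
  0 0 0 0 0
After step 4: ants at (0,0),(0,0)
  6 2 0 0 0
  0 0 0 0 0
  0 0 0 0 0
  0 0 0 0 0
After step 5: ants at (0,1),(0,1)
  5 5 0 0 0
  0 0 0 0 0
  0 0 0 0 0
  0 0 0 0 0

5 5 0 0 0
0 0 0 0 0
0 0 0 0 0
0 0 0 0 0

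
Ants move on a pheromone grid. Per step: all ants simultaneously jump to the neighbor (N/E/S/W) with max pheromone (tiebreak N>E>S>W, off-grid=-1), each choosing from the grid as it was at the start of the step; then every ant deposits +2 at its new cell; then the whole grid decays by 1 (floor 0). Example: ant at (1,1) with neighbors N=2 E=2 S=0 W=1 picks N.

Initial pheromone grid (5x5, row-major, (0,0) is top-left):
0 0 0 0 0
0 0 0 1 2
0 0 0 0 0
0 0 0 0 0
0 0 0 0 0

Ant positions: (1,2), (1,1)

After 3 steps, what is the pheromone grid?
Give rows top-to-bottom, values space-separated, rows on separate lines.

After step 1: ants at (1,3),(0,1)
  0 1 0 0 0
  0 0 0 2 1
  0 0 0 0 0
  0 0 0 0 0
  0 0 0 0 0
After step 2: ants at (1,4),(0,2)
  0 0 1 0 0
  0 0 0 1 2
  0 0 0 0 0
  0 0 0 0 0
  0 0 0 0 0
After step 3: ants at (1,3),(0,3)
  0 0 0 1 0
  0 0 0 2 1
  0 0 0 0 0
  0 0 0 0 0
  0 0 0 0 0

0 0 0 1 0
0 0 0 2 1
0 0 0 0 0
0 0 0 0 0
0 0 0 0 0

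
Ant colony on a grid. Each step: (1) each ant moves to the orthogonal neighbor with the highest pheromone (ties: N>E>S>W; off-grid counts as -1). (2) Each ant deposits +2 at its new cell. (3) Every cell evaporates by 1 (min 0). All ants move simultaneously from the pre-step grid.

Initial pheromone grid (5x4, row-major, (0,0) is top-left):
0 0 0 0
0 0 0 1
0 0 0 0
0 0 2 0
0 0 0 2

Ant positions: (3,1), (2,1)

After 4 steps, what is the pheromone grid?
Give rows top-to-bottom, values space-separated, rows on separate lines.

After step 1: ants at (3,2),(1,1)
  0 0 0 0
  0 1 0 0
  0 0 0 0
  0 0 3 0
  0 0 0 1
After step 2: ants at (2,2),(0,1)
  0 1 0 0
  0 0 0 0
  0 0 1 0
  0 0 2 0
  0 0 0 0
After step 3: ants at (3,2),(0,2)
  0 0 1 0
  0 0 0 0
  0 0 0 0
  0 0 3 0
  0 0 0 0
After step 4: ants at (2,2),(0,3)
  0 0 0 1
  0 0 0 0
  0 0 1 0
  0 0 2 0
  0 0 0 0

0 0 0 1
0 0 0 0
0 0 1 0
0 0 2 0
0 0 0 0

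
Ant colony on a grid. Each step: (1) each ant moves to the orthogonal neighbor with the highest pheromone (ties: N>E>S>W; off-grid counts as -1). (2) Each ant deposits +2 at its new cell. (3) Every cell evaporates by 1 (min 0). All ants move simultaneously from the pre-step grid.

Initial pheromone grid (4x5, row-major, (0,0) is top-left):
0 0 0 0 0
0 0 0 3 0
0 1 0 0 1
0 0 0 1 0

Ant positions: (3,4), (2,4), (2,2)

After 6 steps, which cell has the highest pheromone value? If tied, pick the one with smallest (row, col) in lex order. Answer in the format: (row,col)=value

Step 1: ant0:(3,4)->N->(2,4) | ant1:(2,4)->N->(1,4) | ant2:(2,2)->W->(2,1)
  grid max=2 at (1,3)
Step 2: ant0:(2,4)->N->(1,4) | ant1:(1,4)->S->(2,4) | ant2:(2,1)->N->(1,1)
  grid max=3 at (2,4)
Step 3: ant0:(1,4)->S->(2,4) | ant1:(2,4)->N->(1,4) | ant2:(1,1)->S->(2,1)
  grid max=4 at (2,4)
Step 4: ant0:(2,4)->N->(1,4) | ant1:(1,4)->S->(2,4) | ant2:(2,1)->N->(1,1)
  grid max=5 at (2,4)
Step 5: ant0:(1,4)->S->(2,4) | ant1:(2,4)->N->(1,4) | ant2:(1,1)->S->(2,1)
  grid max=6 at (2,4)
Step 6: ant0:(2,4)->N->(1,4) | ant1:(1,4)->S->(2,4) | ant2:(2,1)->N->(1,1)
  grid max=7 at (2,4)
Final grid:
  0 0 0 0 0
  0 1 0 0 6
  0 1 0 0 7
  0 0 0 0 0
Max pheromone 7 at (2,4)

Answer: (2,4)=7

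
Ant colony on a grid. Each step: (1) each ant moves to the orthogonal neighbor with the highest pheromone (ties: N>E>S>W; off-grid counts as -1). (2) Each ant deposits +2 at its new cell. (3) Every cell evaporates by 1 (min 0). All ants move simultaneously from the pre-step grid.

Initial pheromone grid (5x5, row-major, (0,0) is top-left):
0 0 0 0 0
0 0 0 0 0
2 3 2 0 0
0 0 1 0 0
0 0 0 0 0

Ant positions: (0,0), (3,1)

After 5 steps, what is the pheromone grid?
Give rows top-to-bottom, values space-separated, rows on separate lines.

After step 1: ants at (0,1),(2,1)
  0 1 0 0 0
  0 0 0 0 0
  1 4 1 0 0
  0 0 0 0 0
  0 0 0 0 0
After step 2: ants at (0,2),(2,2)
  0 0 1 0 0
  0 0 0 0 0
  0 3 2 0 0
  0 0 0 0 0
  0 0 0 0 0
After step 3: ants at (0,3),(2,1)
  0 0 0 1 0
  0 0 0 0 0
  0 4 1 0 0
  0 0 0 0 0
  0 0 0 0 0
After step 4: ants at (0,4),(2,2)
  0 0 0 0 1
  0 0 0 0 0
  0 3 2 0 0
  0 0 0 0 0
  0 0 0 0 0
After step 5: ants at (1,4),(2,1)
  0 0 0 0 0
  0 0 0 0 1
  0 4 1 0 0
  0 0 0 0 0
  0 0 0 0 0

0 0 0 0 0
0 0 0 0 1
0 4 1 0 0
0 0 0 0 0
0 0 0 0 0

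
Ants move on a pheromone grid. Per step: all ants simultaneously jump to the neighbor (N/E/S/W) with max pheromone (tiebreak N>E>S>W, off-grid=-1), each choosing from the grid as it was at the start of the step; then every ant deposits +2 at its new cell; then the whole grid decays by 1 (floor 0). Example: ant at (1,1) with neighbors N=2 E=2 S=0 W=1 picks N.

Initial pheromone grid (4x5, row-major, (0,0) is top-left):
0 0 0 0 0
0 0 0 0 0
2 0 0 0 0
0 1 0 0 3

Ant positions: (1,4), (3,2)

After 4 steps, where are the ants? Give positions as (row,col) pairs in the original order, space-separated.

Step 1: ant0:(1,4)->N->(0,4) | ant1:(3,2)->W->(3,1)
  grid max=2 at (3,1)
Step 2: ant0:(0,4)->S->(1,4) | ant1:(3,1)->N->(2,1)
  grid max=1 at (1,4)
Step 3: ant0:(1,4)->N->(0,4) | ant1:(2,1)->S->(3,1)
  grid max=2 at (3,1)
Step 4: ant0:(0,4)->S->(1,4) | ant1:(3,1)->N->(2,1)
  grid max=1 at (1,4)

(1,4) (2,1)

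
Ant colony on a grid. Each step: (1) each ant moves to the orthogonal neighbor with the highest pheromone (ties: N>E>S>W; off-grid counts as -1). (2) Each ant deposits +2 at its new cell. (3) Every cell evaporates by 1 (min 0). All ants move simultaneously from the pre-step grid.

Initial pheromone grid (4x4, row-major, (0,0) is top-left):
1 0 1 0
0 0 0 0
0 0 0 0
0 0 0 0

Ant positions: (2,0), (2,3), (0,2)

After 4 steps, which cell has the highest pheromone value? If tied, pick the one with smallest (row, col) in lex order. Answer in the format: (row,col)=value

Step 1: ant0:(2,0)->N->(1,0) | ant1:(2,3)->N->(1,3) | ant2:(0,2)->E->(0,3)
  grid max=1 at (0,3)
Step 2: ant0:(1,0)->N->(0,0) | ant1:(1,3)->N->(0,3) | ant2:(0,3)->S->(1,3)
  grid max=2 at (0,3)
Step 3: ant0:(0,0)->E->(0,1) | ant1:(0,3)->S->(1,3) | ant2:(1,3)->N->(0,3)
  grid max=3 at (0,3)
Step 4: ant0:(0,1)->E->(0,2) | ant1:(1,3)->N->(0,3) | ant2:(0,3)->S->(1,3)
  grid max=4 at (0,3)
Final grid:
  0 0 1 4
  0 0 0 4
  0 0 0 0
  0 0 0 0
Max pheromone 4 at (0,3)

Answer: (0,3)=4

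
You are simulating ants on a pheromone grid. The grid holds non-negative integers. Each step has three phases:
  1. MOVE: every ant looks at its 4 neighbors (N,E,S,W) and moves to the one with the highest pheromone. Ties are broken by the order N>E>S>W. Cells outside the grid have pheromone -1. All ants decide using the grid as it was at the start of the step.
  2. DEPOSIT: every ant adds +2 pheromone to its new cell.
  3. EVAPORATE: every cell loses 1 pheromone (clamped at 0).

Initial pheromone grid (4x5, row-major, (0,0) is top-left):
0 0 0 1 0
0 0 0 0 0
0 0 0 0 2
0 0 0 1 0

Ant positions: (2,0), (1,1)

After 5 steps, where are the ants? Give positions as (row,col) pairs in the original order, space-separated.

Step 1: ant0:(2,0)->N->(1,0) | ant1:(1,1)->N->(0,1)
  grid max=1 at (0,1)
Step 2: ant0:(1,0)->N->(0,0) | ant1:(0,1)->E->(0,2)
  grid max=1 at (0,0)
Step 3: ant0:(0,0)->E->(0,1) | ant1:(0,2)->E->(0,3)
  grid max=1 at (0,1)
Step 4: ant0:(0,1)->E->(0,2) | ant1:(0,3)->E->(0,4)
  grid max=1 at (0,2)
Step 5: ant0:(0,2)->E->(0,3) | ant1:(0,4)->S->(1,4)
  grid max=1 at (0,3)

(0,3) (1,4)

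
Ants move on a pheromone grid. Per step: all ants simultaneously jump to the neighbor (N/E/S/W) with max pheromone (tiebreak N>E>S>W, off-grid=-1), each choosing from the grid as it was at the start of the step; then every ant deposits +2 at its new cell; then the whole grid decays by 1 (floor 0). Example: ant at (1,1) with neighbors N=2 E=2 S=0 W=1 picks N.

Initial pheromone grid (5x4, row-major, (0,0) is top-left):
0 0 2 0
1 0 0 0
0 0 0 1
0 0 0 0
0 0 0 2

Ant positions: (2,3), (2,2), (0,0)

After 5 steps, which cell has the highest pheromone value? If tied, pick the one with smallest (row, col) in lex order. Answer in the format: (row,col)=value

Step 1: ant0:(2,3)->N->(1,3) | ant1:(2,2)->E->(2,3) | ant2:(0,0)->S->(1,0)
  grid max=2 at (1,0)
Step 2: ant0:(1,3)->S->(2,3) | ant1:(2,3)->N->(1,3) | ant2:(1,0)->N->(0,0)
  grid max=3 at (2,3)
Step 3: ant0:(2,3)->N->(1,3) | ant1:(1,3)->S->(2,3) | ant2:(0,0)->S->(1,0)
  grid max=4 at (2,3)
Step 4: ant0:(1,3)->S->(2,3) | ant1:(2,3)->N->(1,3) | ant2:(1,0)->N->(0,0)
  grid max=5 at (2,3)
Step 5: ant0:(2,3)->N->(1,3) | ant1:(1,3)->S->(2,3) | ant2:(0,0)->S->(1,0)
  grid max=6 at (2,3)
Final grid:
  0 0 0 0
  2 0 0 5
  0 0 0 6
  0 0 0 0
  0 0 0 0
Max pheromone 6 at (2,3)

Answer: (2,3)=6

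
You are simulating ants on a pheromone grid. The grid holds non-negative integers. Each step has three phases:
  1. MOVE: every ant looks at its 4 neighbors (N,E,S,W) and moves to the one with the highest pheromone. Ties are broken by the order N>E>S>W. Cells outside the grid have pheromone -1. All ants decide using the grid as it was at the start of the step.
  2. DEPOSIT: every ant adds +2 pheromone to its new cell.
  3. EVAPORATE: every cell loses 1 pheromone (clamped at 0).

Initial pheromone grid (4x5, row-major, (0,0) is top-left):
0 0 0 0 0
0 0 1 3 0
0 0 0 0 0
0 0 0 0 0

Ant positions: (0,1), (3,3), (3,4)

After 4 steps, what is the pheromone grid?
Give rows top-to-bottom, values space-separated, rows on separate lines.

After step 1: ants at (0,2),(2,3),(2,4)
  0 0 1 0 0
  0 0 0 2 0
  0 0 0 1 1
  0 0 0 0 0
After step 2: ants at (0,3),(1,3),(2,3)
  0 0 0 1 0
  0 0 0 3 0
  0 0 0 2 0
  0 0 0 0 0
After step 3: ants at (1,3),(2,3),(1,3)
  0 0 0 0 0
  0 0 0 6 0
  0 0 0 3 0
  0 0 0 0 0
After step 4: ants at (2,3),(1,3),(2,3)
  0 0 0 0 0
  0 0 0 7 0
  0 0 0 6 0
  0 0 0 0 0

0 0 0 0 0
0 0 0 7 0
0 0 0 6 0
0 0 0 0 0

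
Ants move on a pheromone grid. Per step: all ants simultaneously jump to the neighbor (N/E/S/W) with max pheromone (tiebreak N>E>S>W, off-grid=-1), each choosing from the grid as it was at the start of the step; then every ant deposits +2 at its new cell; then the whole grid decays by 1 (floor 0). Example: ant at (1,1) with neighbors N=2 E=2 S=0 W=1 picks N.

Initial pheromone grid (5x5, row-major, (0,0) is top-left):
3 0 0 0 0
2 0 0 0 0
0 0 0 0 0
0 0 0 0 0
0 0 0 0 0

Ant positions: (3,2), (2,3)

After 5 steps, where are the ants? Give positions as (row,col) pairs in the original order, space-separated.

Step 1: ant0:(3,2)->N->(2,2) | ant1:(2,3)->N->(1,3)
  grid max=2 at (0,0)
Step 2: ant0:(2,2)->N->(1,2) | ant1:(1,3)->N->(0,3)
  grid max=1 at (0,0)
Step 3: ant0:(1,2)->N->(0,2) | ant1:(0,3)->E->(0,4)
  grid max=1 at (0,2)
Step 4: ant0:(0,2)->E->(0,3) | ant1:(0,4)->S->(1,4)
  grid max=1 at (0,3)
Step 5: ant0:(0,3)->E->(0,4) | ant1:(1,4)->N->(0,4)
  grid max=3 at (0,4)

(0,4) (0,4)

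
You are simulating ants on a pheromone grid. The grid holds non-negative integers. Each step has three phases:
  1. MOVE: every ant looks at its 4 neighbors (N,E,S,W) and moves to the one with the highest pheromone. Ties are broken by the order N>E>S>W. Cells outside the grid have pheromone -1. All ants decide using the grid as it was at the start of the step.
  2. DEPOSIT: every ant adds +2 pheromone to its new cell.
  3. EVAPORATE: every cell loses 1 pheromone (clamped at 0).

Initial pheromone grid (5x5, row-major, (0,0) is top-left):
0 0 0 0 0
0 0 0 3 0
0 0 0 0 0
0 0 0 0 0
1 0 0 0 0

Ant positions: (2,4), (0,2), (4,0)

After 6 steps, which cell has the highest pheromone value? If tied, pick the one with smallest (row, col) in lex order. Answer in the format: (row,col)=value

Step 1: ant0:(2,4)->N->(1,4) | ant1:(0,2)->E->(0,3) | ant2:(4,0)->N->(3,0)
  grid max=2 at (1,3)
Step 2: ant0:(1,4)->W->(1,3) | ant1:(0,3)->S->(1,3) | ant2:(3,0)->N->(2,0)
  grid max=5 at (1,3)
Step 3: ant0:(1,3)->N->(0,3) | ant1:(1,3)->N->(0,3) | ant2:(2,0)->N->(1,0)
  grid max=4 at (1,3)
Step 4: ant0:(0,3)->S->(1,3) | ant1:(0,3)->S->(1,3) | ant2:(1,0)->N->(0,0)
  grid max=7 at (1,3)
Step 5: ant0:(1,3)->N->(0,3) | ant1:(1,3)->N->(0,3) | ant2:(0,0)->E->(0,1)
  grid max=6 at (1,3)
Step 6: ant0:(0,3)->S->(1,3) | ant1:(0,3)->S->(1,3) | ant2:(0,1)->E->(0,2)
  grid max=9 at (1,3)
Final grid:
  0 0 1 4 0
  0 0 0 9 0
  0 0 0 0 0
  0 0 0 0 0
  0 0 0 0 0
Max pheromone 9 at (1,3)

Answer: (1,3)=9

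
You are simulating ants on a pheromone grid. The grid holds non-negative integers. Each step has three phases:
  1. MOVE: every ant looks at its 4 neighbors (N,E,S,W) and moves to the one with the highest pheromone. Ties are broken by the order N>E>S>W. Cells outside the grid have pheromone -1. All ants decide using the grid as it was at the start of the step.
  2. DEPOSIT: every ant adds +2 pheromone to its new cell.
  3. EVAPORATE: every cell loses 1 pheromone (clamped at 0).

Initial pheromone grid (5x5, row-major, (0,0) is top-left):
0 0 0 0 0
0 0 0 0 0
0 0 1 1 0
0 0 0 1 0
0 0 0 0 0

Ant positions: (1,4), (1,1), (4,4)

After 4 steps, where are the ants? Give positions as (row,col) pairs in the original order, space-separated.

Step 1: ant0:(1,4)->N->(0,4) | ant1:(1,1)->N->(0,1) | ant2:(4,4)->N->(3,4)
  grid max=1 at (0,1)
Step 2: ant0:(0,4)->S->(1,4) | ant1:(0,1)->E->(0,2) | ant2:(3,4)->N->(2,4)
  grid max=1 at (0,2)
Step 3: ant0:(1,4)->S->(2,4) | ant1:(0,2)->E->(0,3) | ant2:(2,4)->N->(1,4)
  grid max=2 at (1,4)
Step 4: ant0:(2,4)->N->(1,4) | ant1:(0,3)->E->(0,4) | ant2:(1,4)->S->(2,4)
  grid max=3 at (1,4)

(1,4) (0,4) (2,4)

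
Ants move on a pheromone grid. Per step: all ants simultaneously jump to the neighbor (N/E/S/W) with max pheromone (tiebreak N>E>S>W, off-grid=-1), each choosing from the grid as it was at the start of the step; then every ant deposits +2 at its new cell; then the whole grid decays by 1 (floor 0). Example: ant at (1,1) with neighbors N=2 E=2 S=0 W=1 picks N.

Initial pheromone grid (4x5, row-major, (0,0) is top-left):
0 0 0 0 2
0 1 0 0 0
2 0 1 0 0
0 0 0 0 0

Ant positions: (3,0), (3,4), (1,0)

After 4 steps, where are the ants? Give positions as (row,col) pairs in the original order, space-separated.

Step 1: ant0:(3,0)->N->(2,0) | ant1:(3,4)->N->(2,4) | ant2:(1,0)->S->(2,0)
  grid max=5 at (2,0)
Step 2: ant0:(2,0)->N->(1,0) | ant1:(2,4)->N->(1,4) | ant2:(2,0)->N->(1,0)
  grid max=4 at (2,0)
Step 3: ant0:(1,0)->S->(2,0) | ant1:(1,4)->N->(0,4) | ant2:(1,0)->S->(2,0)
  grid max=7 at (2,0)
Step 4: ant0:(2,0)->N->(1,0) | ant1:(0,4)->S->(1,4) | ant2:(2,0)->N->(1,0)
  grid max=6 at (2,0)

(1,0) (1,4) (1,0)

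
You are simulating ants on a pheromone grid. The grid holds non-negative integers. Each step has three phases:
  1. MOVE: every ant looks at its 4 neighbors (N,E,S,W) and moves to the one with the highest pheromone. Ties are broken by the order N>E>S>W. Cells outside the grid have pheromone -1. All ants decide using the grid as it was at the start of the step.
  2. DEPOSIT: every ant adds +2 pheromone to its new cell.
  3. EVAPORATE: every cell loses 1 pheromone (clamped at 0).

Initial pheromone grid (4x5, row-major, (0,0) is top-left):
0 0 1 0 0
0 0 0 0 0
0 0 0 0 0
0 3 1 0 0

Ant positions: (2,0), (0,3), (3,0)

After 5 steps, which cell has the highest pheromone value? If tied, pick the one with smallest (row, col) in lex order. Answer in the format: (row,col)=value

Step 1: ant0:(2,0)->N->(1,0) | ant1:(0,3)->W->(0,2) | ant2:(3,0)->E->(3,1)
  grid max=4 at (3,1)
Step 2: ant0:(1,0)->N->(0,0) | ant1:(0,2)->E->(0,3) | ant2:(3,1)->N->(2,1)
  grid max=3 at (3,1)
Step 3: ant0:(0,0)->E->(0,1) | ant1:(0,3)->W->(0,2) | ant2:(2,1)->S->(3,1)
  grid max=4 at (3,1)
Step 4: ant0:(0,1)->E->(0,2) | ant1:(0,2)->W->(0,1) | ant2:(3,1)->N->(2,1)
  grid max=3 at (0,2)
Step 5: ant0:(0,2)->W->(0,1) | ant1:(0,1)->E->(0,2) | ant2:(2,1)->S->(3,1)
  grid max=4 at (0,2)
Final grid:
  0 3 4 0 0
  0 0 0 0 0
  0 0 0 0 0
  0 4 0 0 0
Max pheromone 4 at (0,2)

Answer: (0,2)=4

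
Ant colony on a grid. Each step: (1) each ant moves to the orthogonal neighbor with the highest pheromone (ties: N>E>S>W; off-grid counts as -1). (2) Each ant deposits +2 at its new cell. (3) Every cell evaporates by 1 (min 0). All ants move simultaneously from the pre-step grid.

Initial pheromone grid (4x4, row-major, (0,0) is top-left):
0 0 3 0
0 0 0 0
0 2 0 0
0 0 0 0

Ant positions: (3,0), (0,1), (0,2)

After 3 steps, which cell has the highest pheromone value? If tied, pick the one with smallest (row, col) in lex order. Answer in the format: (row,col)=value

Step 1: ant0:(3,0)->N->(2,0) | ant1:(0,1)->E->(0,2) | ant2:(0,2)->E->(0,3)
  grid max=4 at (0,2)
Step 2: ant0:(2,0)->E->(2,1) | ant1:(0,2)->E->(0,3) | ant2:(0,3)->W->(0,2)
  grid max=5 at (0,2)
Step 3: ant0:(2,1)->N->(1,1) | ant1:(0,3)->W->(0,2) | ant2:(0,2)->E->(0,3)
  grid max=6 at (0,2)
Final grid:
  0 0 6 3
  0 1 0 0
  0 1 0 0
  0 0 0 0
Max pheromone 6 at (0,2)

Answer: (0,2)=6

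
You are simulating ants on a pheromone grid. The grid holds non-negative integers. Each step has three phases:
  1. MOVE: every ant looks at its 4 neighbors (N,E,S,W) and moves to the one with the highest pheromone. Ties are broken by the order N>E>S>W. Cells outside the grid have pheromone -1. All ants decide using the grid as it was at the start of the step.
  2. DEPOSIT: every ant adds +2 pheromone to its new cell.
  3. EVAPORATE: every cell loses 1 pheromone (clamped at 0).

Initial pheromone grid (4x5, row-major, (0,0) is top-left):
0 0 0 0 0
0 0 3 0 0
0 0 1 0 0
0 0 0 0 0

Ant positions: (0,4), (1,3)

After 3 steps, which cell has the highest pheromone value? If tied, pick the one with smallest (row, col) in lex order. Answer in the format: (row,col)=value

Answer: (1,2)=4

Derivation:
Step 1: ant0:(0,4)->S->(1,4) | ant1:(1,3)->W->(1,2)
  grid max=4 at (1,2)
Step 2: ant0:(1,4)->N->(0,4) | ant1:(1,2)->N->(0,2)
  grid max=3 at (1,2)
Step 3: ant0:(0,4)->S->(1,4) | ant1:(0,2)->S->(1,2)
  grid max=4 at (1,2)
Final grid:
  0 0 0 0 0
  0 0 4 0 1
  0 0 0 0 0
  0 0 0 0 0
Max pheromone 4 at (1,2)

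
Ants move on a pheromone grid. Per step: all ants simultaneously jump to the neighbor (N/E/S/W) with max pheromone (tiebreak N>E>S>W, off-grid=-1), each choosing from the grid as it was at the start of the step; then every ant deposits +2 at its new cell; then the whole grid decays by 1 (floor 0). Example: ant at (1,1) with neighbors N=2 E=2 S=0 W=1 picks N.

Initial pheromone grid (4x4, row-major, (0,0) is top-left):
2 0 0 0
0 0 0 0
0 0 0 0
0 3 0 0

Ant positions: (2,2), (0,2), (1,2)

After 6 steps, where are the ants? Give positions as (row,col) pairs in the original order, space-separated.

Step 1: ant0:(2,2)->N->(1,2) | ant1:(0,2)->E->(0,3) | ant2:(1,2)->N->(0,2)
  grid max=2 at (3,1)
Step 2: ant0:(1,2)->N->(0,2) | ant1:(0,3)->W->(0,2) | ant2:(0,2)->E->(0,3)
  grid max=4 at (0,2)
Step 3: ant0:(0,2)->E->(0,3) | ant1:(0,2)->E->(0,3) | ant2:(0,3)->W->(0,2)
  grid max=5 at (0,2)
Step 4: ant0:(0,3)->W->(0,2) | ant1:(0,3)->W->(0,2) | ant2:(0,2)->E->(0,3)
  grid max=8 at (0,2)
Step 5: ant0:(0,2)->E->(0,3) | ant1:(0,2)->E->(0,3) | ant2:(0,3)->W->(0,2)
  grid max=9 at (0,2)
Step 6: ant0:(0,3)->W->(0,2) | ant1:(0,3)->W->(0,2) | ant2:(0,2)->E->(0,3)
  grid max=12 at (0,2)

(0,2) (0,2) (0,3)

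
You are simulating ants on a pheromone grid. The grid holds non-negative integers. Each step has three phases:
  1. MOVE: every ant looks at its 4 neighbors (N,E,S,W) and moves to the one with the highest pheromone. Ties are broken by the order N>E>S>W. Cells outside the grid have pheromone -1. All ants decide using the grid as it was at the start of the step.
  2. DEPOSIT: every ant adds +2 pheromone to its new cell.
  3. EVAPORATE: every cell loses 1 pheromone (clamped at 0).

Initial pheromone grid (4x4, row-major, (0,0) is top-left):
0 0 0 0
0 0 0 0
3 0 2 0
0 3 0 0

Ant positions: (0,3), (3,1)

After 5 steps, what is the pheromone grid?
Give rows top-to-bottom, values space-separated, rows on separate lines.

After step 1: ants at (1,3),(2,1)
  0 0 0 0
  0 0 0 1
  2 1 1 0
  0 2 0 0
After step 2: ants at (0,3),(3,1)
  0 0 0 1
  0 0 0 0
  1 0 0 0
  0 3 0 0
After step 3: ants at (1,3),(2,1)
  0 0 0 0
  0 0 0 1
  0 1 0 0
  0 2 0 0
After step 4: ants at (0,3),(3,1)
  0 0 0 1
  0 0 0 0
  0 0 0 0
  0 3 0 0
After step 5: ants at (1,3),(2,1)
  0 0 0 0
  0 0 0 1
  0 1 0 0
  0 2 0 0

0 0 0 0
0 0 0 1
0 1 0 0
0 2 0 0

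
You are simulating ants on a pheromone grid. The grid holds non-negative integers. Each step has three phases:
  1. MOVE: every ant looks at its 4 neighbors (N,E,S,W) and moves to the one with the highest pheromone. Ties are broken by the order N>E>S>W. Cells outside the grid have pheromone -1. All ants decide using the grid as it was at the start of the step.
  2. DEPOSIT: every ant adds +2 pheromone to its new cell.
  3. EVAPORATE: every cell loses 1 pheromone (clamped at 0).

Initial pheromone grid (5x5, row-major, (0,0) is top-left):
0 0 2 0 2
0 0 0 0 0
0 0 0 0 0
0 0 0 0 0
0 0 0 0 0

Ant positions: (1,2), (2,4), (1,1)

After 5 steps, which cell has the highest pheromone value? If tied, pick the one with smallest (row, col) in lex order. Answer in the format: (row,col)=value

Step 1: ant0:(1,2)->N->(0,2) | ant1:(2,4)->N->(1,4) | ant2:(1,1)->N->(0,1)
  grid max=3 at (0,2)
Step 2: ant0:(0,2)->W->(0,1) | ant1:(1,4)->N->(0,4) | ant2:(0,1)->E->(0,2)
  grid max=4 at (0,2)
Step 3: ant0:(0,1)->E->(0,2) | ant1:(0,4)->S->(1,4) | ant2:(0,2)->W->(0,1)
  grid max=5 at (0,2)
Step 4: ant0:(0,2)->W->(0,1) | ant1:(1,4)->N->(0,4) | ant2:(0,1)->E->(0,2)
  grid max=6 at (0,2)
Step 5: ant0:(0,1)->E->(0,2) | ant1:(0,4)->S->(1,4) | ant2:(0,2)->W->(0,1)
  grid max=7 at (0,2)
Final grid:
  0 5 7 0 1
  0 0 0 0 1
  0 0 0 0 0
  0 0 0 0 0
  0 0 0 0 0
Max pheromone 7 at (0,2)

Answer: (0,2)=7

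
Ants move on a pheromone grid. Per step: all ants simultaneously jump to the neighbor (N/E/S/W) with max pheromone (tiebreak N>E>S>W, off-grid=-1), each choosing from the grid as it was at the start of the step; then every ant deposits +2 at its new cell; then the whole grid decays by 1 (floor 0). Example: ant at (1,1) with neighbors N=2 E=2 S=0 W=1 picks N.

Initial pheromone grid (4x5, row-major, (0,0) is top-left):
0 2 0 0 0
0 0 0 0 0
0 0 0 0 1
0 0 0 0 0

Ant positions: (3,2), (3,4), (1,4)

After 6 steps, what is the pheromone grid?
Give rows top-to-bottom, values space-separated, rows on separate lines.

After step 1: ants at (2,2),(2,4),(2,4)
  0 1 0 0 0
  0 0 0 0 0
  0 0 1 0 4
  0 0 0 0 0
After step 2: ants at (1,2),(1,4),(1,4)
  0 0 0 0 0
  0 0 1 0 3
  0 0 0 0 3
  0 0 0 0 0
After step 3: ants at (0,2),(2,4),(2,4)
  0 0 1 0 0
  0 0 0 0 2
  0 0 0 0 6
  0 0 0 0 0
After step 4: ants at (0,3),(1,4),(1,4)
  0 0 0 1 0
  0 0 0 0 5
  0 0 0 0 5
  0 0 0 0 0
After step 5: ants at (0,4),(2,4),(2,4)
  0 0 0 0 1
  0 0 0 0 4
  0 0 0 0 8
  0 0 0 0 0
After step 6: ants at (1,4),(1,4),(1,4)
  0 0 0 0 0
  0 0 0 0 9
  0 0 0 0 7
  0 0 0 0 0

0 0 0 0 0
0 0 0 0 9
0 0 0 0 7
0 0 0 0 0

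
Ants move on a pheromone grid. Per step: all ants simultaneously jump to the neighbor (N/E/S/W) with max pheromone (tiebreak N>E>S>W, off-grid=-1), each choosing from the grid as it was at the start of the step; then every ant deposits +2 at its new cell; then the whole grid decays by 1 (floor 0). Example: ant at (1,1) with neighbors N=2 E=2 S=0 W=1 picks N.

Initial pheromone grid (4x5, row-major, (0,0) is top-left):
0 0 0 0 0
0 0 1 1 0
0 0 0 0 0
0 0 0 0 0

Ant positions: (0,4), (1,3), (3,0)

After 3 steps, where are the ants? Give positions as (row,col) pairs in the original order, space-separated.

Step 1: ant0:(0,4)->S->(1,4) | ant1:(1,3)->W->(1,2) | ant2:(3,0)->N->(2,0)
  grid max=2 at (1,2)
Step 2: ant0:(1,4)->N->(0,4) | ant1:(1,2)->N->(0,2) | ant2:(2,0)->N->(1,0)
  grid max=1 at (0,2)
Step 3: ant0:(0,4)->S->(1,4) | ant1:(0,2)->S->(1,2) | ant2:(1,0)->N->(0,0)
  grid max=2 at (1,2)

(1,4) (1,2) (0,0)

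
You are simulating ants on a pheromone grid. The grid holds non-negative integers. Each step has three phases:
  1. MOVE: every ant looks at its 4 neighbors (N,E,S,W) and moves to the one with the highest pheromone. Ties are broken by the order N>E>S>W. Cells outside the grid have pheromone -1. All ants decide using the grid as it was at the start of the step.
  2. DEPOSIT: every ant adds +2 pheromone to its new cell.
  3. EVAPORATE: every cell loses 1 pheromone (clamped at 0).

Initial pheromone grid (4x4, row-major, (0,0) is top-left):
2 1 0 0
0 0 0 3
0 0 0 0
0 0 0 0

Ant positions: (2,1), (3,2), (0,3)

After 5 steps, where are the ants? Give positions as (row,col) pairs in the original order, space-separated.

Step 1: ant0:(2,1)->N->(1,1) | ant1:(3,2)->N->(2,2) | ant2:(0,3)->S->(1,3)
  grid max=4 at (1,3)
Step 2: ant0:(1,1)->N->(0,1) | ant1:(2,2)->N->(1,2) | ant2:(1,3)->N->(0,3)
  grid max=3 at (1,3)
Step 3: ant0:(0,1)->E->(0,2) | ant1:(1,2)->E->(1,3) | ant2:(0,3)->S->(1,3)
  grid max=6 at (1,3)
Step 4: ant0:(0,2)->E->(0,3) | ant1:(1,3)->N->(0,3) | ant2:(1,3)->N->(0,3)
  grid max=5 at (0,3)
Step 5: ant0:(0,3)->S->(1,3) | ant1:(0,3)->S->(1,3) | ant2:(0,3)->S->(1,3)
  grid max=10 at (1,3)

(1,3) (1,3) (1,3)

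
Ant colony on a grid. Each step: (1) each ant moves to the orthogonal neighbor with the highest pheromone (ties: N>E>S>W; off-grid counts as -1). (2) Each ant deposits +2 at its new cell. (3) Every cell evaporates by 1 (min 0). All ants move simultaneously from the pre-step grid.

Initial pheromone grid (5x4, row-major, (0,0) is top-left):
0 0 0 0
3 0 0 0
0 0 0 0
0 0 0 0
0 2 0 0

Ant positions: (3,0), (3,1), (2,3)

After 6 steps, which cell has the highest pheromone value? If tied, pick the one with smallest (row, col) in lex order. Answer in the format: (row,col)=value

Step 1: ant0:(3,0)->N->(2,0) | ant1:(3,1)->S->(4,1) | ant2:(2,3)->N->(1,3)
  grid max=3 at (4,1)
Step 2: ant0:(2,0)->N->(1,0) | ant1:(4,1)->N->(3,1) | ant2:(1,3)->N->(0,3)
  grid max=3 at (1,0)
Step 3: ant0:(1,0)->N->(0,0) | ant1:(3,1)->S->(4,1) | ant2:(0,3)->S->(1,3)
  grid max=3 at (4,1)
Step 4: ant0:(0,0)->S->(1,0) | ant1:(4,1)->N->(3,1) | ant2:(1,3)->N->(0,3)
  grid max=3 at (1,0)
Step 5: ant0:(1,0)->N->(0,0) | ant1:(3,1)->S->(4,1) | ant2:(0,3)->S->(1,3)
  grid max=3 at (4,1)
Step 6: ant0:(0,0)->S->(1,0) | ant1:(4,1)->N->(3,1) | ant2:(1,3)->N->(0,3)
  grid max=3 at (1,0)
Final grid:
  0 0 0 1
  3 0 0 0
  0 0 0 0
  0 1 0 0
  0 2 0 0
Max pheromone 3 at (1,0)

Answer: (1,0)=3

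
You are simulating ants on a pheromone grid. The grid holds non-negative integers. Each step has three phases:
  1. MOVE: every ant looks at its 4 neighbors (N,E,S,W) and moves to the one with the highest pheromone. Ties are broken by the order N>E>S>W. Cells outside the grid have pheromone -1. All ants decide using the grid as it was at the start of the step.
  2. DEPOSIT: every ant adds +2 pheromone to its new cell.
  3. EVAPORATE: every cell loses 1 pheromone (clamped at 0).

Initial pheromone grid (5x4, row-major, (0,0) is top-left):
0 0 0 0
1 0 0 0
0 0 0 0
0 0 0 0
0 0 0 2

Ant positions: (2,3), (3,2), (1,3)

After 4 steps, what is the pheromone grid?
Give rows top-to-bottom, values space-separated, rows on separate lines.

After step 1: ants at (1,3),(2,2),(0,3)
  0 0 0 1
  0 0 0 1
  0 0 1 0
  0 0 0 0
  0 0 0 1
After step 2: ants at (0,3),(1,2),(1,3)
  0 0 0 2
  0 0 1 2
  0 0 0 0
  0 0 0 0
  0 0 0 0
After step 3: ants at (1,3),(1,3),(0,3)
  0 0 0 3
  0 0 0 5
  0 0 0 0
  0 0 0 0
  0 0 0 0
After step 4: ants at (0,3),(0,3),(1,3)
  0 0 0 6
  0 0 0 6
  0 0 0 0
  0 0 0 0
  0 0 0 0

0 0 0 6
0 0 0 6
0 0 0 0
0 0 0 0
0 0 0 0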